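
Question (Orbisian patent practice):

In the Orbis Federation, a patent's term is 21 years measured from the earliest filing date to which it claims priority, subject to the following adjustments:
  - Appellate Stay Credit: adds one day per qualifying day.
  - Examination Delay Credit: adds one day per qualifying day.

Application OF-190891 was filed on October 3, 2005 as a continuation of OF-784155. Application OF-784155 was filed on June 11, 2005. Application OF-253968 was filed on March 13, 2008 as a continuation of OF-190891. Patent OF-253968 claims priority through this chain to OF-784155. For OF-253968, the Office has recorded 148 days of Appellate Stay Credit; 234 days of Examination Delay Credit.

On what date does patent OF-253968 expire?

Earliest priority filing: 11 June 2005.
Base term: 11 June 2005 + 21 years → 11 June 2026.
Appellate Stay Credit: +148 days → 6 November 2026.
Examination Delay Credit: +234 days → 28 June 2027.

2027-06-28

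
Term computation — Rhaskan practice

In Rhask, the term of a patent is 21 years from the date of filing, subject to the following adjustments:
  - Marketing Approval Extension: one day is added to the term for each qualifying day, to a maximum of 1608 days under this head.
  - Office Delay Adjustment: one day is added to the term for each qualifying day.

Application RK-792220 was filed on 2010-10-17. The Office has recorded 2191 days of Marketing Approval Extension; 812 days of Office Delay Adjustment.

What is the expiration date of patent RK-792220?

June 2, 2038

Base term: filing date + 21 years → 17 October 2031.
Marketing Approval Extension: 2191 days claimed exceeds the 1608-day cap, so +1608 days → 12 March 2036.
Office Delay Adjustment: +812 days → 2 June 2038.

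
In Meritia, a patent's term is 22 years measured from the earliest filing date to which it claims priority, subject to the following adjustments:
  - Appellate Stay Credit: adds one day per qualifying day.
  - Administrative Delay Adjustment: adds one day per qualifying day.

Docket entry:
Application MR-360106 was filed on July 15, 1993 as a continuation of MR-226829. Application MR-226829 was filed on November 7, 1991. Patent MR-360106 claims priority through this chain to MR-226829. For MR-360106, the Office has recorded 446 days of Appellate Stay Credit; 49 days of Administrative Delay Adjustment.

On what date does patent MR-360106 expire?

Earliest priority filing: 7 November 1991.
Base term: 7 November 1991 + 22 years → 7 November 2013.
Appellate Stay Credit: +446 days → 27 January 2015.
Administrative Delay Adjustment: +49 days → 17 March 2015.

March 17, 2015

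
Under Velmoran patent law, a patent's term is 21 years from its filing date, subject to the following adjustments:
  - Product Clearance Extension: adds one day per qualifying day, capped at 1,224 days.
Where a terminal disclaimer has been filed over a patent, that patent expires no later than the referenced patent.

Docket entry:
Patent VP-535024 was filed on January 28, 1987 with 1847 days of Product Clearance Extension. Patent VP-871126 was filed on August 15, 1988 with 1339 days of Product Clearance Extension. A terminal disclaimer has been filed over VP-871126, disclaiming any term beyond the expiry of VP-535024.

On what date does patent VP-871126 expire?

Natural term of VP-871126:
  Base: filing + 21 years → 15 August 2009.
  Product Clearance Extension: 1339 days claimed exceeds the 1224-day cap, so +1224 days → 21 December 2012.
Expiry of referenced patent VP-535024:
  Base: filing + 21 years → 28 January 2008.
  Product Clearance Extension: 1847 days claimed exceeds the 1224-day cap, so +1224 days → 5 June 2011.
Terminal disclaimer: VP-871126 expires on the earlier of 21 December 2012 and 5 June 2011.

2011-06-05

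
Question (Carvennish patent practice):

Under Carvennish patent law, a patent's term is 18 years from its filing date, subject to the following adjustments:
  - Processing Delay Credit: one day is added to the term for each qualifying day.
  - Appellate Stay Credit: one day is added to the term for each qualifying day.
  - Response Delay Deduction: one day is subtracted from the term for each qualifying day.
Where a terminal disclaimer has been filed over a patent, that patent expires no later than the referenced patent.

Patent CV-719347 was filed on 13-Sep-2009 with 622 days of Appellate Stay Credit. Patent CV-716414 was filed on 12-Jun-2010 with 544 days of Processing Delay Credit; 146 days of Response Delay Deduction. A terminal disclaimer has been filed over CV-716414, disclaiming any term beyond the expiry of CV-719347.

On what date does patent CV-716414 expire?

May 27, 2029

Natural term of CV-716414:
  Base: filing + 18 years → 12 June 2028.
  Processing Delay Credit: +544 days → 8 December 2029.
  Response Delay Deduction: −146 days → 15 July 2029.
Expiry of referenced patent CV-719347:
  Base: filing + 18 years → 13 September 2027.
  Appellate Stay Credit: +622 days → 27 May 2029.
Terminal disclaimer: CV-716414 expires on the earlier of 15 July 2029 and 27 May 2029.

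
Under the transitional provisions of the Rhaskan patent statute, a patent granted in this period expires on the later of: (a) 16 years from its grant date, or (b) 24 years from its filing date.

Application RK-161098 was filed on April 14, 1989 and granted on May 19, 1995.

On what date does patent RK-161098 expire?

2013-04-14

(a) grant + 16 years → 19 May 2011.
(b) filing + 24 years → 14 April 2013.
Later of the two: 14 April 2013.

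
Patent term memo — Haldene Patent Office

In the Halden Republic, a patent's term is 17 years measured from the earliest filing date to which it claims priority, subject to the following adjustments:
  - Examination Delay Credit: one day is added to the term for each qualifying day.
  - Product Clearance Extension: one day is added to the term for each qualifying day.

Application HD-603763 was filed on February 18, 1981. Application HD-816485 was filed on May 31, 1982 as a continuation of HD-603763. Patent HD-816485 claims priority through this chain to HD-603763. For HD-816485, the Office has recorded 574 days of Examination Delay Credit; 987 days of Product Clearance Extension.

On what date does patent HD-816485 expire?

Earliest priority filing: 18 February 1981.
Base term: 18 February 1981 + 17 years → 18 February 1998.
Examination Delay Credit: +574 days → 15 September 1999.
Product Clearance Extension: +987 days → 29 May 2002.

May 29, 2002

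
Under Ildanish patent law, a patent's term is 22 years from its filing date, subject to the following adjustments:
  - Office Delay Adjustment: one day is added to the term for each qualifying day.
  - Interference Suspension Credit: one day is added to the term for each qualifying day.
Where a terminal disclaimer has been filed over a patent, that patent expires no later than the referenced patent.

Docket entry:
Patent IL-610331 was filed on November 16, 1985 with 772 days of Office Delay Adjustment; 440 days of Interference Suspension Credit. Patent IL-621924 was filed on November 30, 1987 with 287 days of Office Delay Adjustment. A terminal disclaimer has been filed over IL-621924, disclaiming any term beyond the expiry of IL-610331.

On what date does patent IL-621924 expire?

2010-09-13

Natural term of IL-621924:
  Base: filing + 22 years → 30 November 2009.
  Office Delay Adjustment: +287 days → 13 September 2010.
Expiry of referenced patent IL-610331:
  Base: filing + 22 years → 16 November 2007.
  Office Delay Adjustment: +772 days → 27 December 2009.
  Interference Suspension Credit: +440 days → 12 March 2011.
Terminal disclaimer: IL-621924 expires on the earlier of 13 September 2010 and 12 March 2011.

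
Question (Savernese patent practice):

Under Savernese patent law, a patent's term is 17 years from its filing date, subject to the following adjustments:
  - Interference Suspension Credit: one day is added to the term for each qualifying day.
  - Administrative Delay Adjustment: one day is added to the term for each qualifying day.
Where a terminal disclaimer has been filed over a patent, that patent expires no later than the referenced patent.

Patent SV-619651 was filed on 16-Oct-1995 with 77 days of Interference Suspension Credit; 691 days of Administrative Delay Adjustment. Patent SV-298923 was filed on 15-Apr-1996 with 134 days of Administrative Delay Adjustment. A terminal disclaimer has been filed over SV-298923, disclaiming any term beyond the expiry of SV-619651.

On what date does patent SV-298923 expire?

Natural term of SV-298923:
  Base: filing + 17 years → 15 April 2013.
  Administrative Delay Adjustment: +134 days → 27 August 2013.
Expiry of referenced patent SV-619651:
  Base: filing + 17 years → 16 October 2012.
  Interference Suspension Credit: +77 days → 1 January 2013.
  Administrative Delay Adjustment: +691 days → 23 November 2014.
Terminal disclaimer: SV-298923 expires on the earlier of 27 August 2013 and 23 November 2014.

August 27, 2013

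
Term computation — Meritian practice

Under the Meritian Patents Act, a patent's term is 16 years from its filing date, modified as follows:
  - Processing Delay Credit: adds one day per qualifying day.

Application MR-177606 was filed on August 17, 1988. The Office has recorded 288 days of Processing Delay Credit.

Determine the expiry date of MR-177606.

June 1, 2005

Base term: filing date + 16 years → 17 August 2004.
Processing Delay Credit: +288 days → 1 June 2005.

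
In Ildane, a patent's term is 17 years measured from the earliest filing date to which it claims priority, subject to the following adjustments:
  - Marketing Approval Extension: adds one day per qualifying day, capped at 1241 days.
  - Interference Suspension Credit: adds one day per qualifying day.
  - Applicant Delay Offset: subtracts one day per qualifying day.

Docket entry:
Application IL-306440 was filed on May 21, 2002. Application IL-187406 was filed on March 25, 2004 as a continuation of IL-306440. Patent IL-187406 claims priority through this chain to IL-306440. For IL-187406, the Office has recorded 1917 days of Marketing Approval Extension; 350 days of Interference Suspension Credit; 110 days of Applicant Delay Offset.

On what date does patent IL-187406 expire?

Earliest priority filing: 21 May 2002.
Base term: 21 May 2002 + 17 years → 21 May 2019.
Marketing Approval Extension: 1917 days claimed exceeds the 1241-day cap, so +1241 days → 13 October 2022.
Interference Suspension Credit: +350 days → 28 September 2023.
Applicant Delay Offset: −110 days → 10 June 2023.

2023-06-10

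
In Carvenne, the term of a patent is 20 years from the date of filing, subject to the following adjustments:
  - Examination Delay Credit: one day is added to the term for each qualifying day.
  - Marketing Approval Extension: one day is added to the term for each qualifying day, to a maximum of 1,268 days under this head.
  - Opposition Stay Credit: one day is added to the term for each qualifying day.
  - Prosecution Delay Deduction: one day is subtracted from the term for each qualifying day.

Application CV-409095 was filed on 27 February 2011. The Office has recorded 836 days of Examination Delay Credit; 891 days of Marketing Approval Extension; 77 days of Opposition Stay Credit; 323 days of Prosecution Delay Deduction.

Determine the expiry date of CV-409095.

March 19, 2035

Base term: filing date + 20 years → 27 February 2031.
Examination Delay Credit: +836 days → 12 June 2033.
Marketing Approval Extension: 891 days (within the 1268-day cap) → +891 days → 20 November 2035.
Opposition Stay Credit: +77 days → 5 February 2036.
Prosecution Delay Deduction: −323 days → 19 March 2035.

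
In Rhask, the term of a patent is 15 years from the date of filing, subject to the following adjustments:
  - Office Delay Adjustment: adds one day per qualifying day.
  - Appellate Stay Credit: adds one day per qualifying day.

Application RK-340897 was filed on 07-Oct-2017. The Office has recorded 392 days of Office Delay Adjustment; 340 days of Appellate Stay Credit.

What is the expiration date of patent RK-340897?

October 9, 2034

Base term: filing date + 15 years → 7 October 2032.
Office Delay Adjustment: +392 days → 3 November 2033.
Appellate Stay Credit: +340 days → 9 October 2034.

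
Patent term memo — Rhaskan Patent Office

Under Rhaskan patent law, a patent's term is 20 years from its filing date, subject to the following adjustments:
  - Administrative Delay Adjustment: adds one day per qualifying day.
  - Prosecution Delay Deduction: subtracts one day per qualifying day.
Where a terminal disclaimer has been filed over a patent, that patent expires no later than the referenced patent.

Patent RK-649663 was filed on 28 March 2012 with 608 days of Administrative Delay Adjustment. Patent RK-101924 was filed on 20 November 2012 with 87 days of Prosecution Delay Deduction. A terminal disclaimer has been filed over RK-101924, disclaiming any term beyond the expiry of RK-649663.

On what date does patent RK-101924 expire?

Natural term of RK-101924:
  Base: filing + 20 years → 20 November 2032.
  Prosecution Delay Deduction: −87 days → 25 August 2032.
Expiry of referenced patent RK-649663:
  Base: filing + 20 years → 28 March 2032.
  Administrative Delay Adjustment: +608 days → 26 November 2033.
Terminal disclaimer: RK-101924 expires on the earlier of 25 August 2032 and 26 November 2033.

August 25, 2032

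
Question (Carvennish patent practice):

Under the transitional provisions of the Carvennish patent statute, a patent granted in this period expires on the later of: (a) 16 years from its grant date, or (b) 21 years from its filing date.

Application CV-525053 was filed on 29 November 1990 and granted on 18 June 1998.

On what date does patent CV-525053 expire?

June 18, 2014

(a) grant + 16 years → 18 June 2014.
(b) filing + 21 years → 29 November 2011.
Later of the two: 18 June 2014.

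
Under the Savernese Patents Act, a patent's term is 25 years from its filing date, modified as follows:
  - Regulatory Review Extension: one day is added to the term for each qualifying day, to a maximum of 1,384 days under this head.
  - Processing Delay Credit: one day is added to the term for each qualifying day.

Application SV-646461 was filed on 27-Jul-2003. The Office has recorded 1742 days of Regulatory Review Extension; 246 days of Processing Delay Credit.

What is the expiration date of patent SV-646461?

2033-01-12

Base term: filing date + 25 years → 27 July 2028.
Regulatory Review Extension: 1742 days claimed exceeds the 1384-day cap, so +1384 days → 11 May 2032.
Processing Delay Credit: +246 days → 12 January 2033.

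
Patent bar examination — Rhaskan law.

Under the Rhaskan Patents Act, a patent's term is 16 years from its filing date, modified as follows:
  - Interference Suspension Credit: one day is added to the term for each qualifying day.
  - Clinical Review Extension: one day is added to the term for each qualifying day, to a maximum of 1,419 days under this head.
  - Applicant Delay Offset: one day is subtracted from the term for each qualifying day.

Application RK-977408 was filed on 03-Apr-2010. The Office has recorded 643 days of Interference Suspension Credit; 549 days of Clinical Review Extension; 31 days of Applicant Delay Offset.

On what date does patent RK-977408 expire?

2029-06-07

Base term: filing date + 16 years → 3 April 2026.
Interference Suspension Credit: +643 days → 6 January 2028.
Clinical Review Extension: 549 days (within the 1419-day cap) → +549 days → 8 July 2029.
Applicant Delay Offset: −31 days → 7 June 2029.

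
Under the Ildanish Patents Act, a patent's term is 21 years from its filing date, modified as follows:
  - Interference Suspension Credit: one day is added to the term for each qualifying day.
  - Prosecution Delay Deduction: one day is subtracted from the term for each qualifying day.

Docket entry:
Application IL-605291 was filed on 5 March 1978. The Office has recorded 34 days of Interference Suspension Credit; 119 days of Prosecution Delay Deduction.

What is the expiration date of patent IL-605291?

Base term: filing date + 21 years → 5 March 1999.
Interference Suspension Credit: +34 days → 8 April 1999.
Prosecution Delay Deduction: −119 days → 10 December 1998.

1998-12-10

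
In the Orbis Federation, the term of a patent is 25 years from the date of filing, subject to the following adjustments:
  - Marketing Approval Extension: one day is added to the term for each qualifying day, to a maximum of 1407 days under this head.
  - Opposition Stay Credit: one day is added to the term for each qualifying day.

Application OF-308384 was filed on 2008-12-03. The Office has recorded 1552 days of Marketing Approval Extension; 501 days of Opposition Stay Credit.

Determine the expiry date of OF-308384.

Base term: filing date + 25 years → 3 December 2033.
Marketing Approval Extension: 1552 days claimed exceeds the 1407-day cap, so +1407 days → 10 October 2037.
Opposition Stay Credit: +501 days → 23 February 2039.

February 23, 2039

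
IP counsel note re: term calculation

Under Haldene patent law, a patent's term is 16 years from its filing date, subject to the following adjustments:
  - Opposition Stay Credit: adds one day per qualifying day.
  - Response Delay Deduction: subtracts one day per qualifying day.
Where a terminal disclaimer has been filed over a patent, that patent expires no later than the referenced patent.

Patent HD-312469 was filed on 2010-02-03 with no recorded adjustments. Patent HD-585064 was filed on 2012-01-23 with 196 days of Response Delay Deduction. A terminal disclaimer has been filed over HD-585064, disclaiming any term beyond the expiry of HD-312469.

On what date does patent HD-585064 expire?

2026-02-03

Natural term of HD-585064:
  Base: filing + 16 years → 23 January 2028.
  Response Delay Deduction: −196 days → 11 July 2027.
Expiry of referenced patent HD-312469:
  Base: filing + 16 years → 3 February 2026.
Terminal disclaimer: HD-585064 expires on the earlier of 11 July 2027 and 3 February 2026.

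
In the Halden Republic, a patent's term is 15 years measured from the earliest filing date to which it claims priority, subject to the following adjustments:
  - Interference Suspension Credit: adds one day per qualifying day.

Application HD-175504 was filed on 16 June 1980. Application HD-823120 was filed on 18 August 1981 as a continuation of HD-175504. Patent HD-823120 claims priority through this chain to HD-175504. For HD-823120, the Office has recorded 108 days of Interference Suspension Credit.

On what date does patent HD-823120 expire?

October 2, 1995

Earliest priority filing: 16 June 1980.
Base term: 16 June 1980 + 15 years → 16 June 1995.
Interference Suspension Credit: +108 days → 2 October 1995.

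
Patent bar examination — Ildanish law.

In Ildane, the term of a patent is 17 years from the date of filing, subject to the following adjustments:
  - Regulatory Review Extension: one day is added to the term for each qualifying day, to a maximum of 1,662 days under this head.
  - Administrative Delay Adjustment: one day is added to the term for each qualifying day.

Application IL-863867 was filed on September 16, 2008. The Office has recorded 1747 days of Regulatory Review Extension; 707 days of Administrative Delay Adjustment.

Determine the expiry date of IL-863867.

March 12, 2032

Base term: filing date + 17 years → 16 September 2025.
Regulatory Review Extension: 1747 days claimed exceeds the 1662-day cap, so +1662 days → 5 April 2030.
Administrative Delay Adjustment: +707 days → 12 March 2032.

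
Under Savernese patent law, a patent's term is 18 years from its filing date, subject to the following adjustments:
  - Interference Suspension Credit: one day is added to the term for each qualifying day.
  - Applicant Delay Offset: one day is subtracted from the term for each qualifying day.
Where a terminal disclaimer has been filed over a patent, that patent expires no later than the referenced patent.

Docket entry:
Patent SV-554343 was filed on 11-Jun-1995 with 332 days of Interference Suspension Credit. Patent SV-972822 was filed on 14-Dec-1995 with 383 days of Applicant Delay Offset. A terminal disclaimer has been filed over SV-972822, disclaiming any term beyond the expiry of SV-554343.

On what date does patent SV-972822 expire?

November 26, 2012

Natural term of SV-972822:
  Base: filing + 18 years → 14 December 2013.
  Applicant Delay Offset: −383 days → 26 November 2012.
Expiry of referenced patent SV-554343:
  Base: filing + 18 years → 11 June 2013.
  Interference Suspension Credit: +332 days → 9 May 2014.
Terminal disclaimer: SV-972822 expires on the earlier of 26 November 2012 and 9 May 2014.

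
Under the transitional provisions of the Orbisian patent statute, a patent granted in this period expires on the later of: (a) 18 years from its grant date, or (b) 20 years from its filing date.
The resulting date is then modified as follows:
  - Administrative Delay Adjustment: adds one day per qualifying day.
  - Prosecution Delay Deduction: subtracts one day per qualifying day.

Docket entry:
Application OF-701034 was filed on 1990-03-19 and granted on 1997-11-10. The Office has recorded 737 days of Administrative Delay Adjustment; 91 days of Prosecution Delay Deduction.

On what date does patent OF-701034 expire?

(a) grant + 18 years → 10 November 2015.
(b) filing + 20 years → 19 March 2010.
Later of the two: 10 November 2015.
Administrative Delay Adjustment: +737 days → 16 November 2017.
Prosecution Delay Deduction: −91 days → 17 August 2017.

2017-08-17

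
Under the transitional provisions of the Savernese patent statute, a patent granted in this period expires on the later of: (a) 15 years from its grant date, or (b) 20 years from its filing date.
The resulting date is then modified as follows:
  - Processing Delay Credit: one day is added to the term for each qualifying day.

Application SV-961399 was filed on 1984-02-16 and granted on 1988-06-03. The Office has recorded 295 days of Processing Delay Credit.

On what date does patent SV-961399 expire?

2004-12-07

(a) grant + 15 years → 3 June 2003.
(b) filing + 20 years → 16 February 2004.
Later of the two: 16 February 2004.
Processing Delay Credit: +295 days → 7 December 2004.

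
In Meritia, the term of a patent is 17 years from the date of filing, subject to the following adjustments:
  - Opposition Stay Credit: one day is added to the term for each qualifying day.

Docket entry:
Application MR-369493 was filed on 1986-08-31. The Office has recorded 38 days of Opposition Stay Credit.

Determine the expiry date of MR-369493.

Base term: filing date + 17 years → 31 August 2003.
Opposition Stay Credit: +38 days → 8 October 2003.

October 8, 2003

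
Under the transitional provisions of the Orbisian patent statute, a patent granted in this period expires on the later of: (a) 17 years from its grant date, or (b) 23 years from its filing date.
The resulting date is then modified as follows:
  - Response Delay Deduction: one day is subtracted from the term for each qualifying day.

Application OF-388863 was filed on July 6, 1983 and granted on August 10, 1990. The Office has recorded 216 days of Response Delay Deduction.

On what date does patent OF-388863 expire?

January 6, 2007

(a) grant + 17 years → 10 August 2007.
(b) filing + 23 years → 6 July 2006.
Later of the two: 10 August 2007.
Response Delay Deduction: −216 days → 6 January 2007.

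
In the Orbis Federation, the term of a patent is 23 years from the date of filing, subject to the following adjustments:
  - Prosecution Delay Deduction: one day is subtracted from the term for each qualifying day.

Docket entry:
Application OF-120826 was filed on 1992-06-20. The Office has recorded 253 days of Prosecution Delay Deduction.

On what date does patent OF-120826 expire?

2014-10-10

Base term: filing date + 23 years → 20 June 2015.
Prosecution Delay Deduction: −253 days → 10 October 2014.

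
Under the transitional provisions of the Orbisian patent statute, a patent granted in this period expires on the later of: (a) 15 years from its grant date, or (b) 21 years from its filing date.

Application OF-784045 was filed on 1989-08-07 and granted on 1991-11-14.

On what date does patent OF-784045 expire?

(a) grant + 15 years → 14 November 2006.
(b) filing + 21 years → 7 August 2010.
Later of the two: 7 August 2010.

2010-08-07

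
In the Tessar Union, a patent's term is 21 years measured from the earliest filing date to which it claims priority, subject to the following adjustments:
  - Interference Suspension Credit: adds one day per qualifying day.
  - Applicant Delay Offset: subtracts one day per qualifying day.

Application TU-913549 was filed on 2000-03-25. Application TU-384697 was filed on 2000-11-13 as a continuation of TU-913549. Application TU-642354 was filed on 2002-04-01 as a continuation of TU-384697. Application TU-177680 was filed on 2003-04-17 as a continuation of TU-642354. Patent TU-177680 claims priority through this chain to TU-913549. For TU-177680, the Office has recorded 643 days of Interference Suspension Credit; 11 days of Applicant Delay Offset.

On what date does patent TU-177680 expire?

2022-12-17

Earliest priority filing: 25 March 2000.
Base term: 25 March 2000 + 21 years → 25 March 2021.
Interference Suspension Credit: +643 days → 28 December 2022.
Applicant Delay Offset: −11 days → 17 December 2022.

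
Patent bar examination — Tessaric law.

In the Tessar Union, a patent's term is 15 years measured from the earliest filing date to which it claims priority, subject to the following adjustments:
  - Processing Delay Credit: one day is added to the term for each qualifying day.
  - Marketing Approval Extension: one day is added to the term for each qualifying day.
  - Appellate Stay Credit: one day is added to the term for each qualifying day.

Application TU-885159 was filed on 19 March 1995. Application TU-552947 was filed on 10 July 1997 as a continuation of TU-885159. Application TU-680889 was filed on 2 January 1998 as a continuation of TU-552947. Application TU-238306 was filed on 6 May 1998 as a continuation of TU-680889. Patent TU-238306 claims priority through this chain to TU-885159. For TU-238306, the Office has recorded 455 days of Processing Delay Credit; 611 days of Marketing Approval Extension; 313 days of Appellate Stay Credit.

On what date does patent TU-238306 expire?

Earliest priority filing: 19 March 1995.
Base term: 19 March 1995 + 15 years → 19 March 2010.
Processing Delay Credit: +455 days → 17 June 2011.
Marketing Approval Extension: +611 days → 17 February 2013.
Appellate Stay Credit: +313 days → 27 December 2013.

December 27, 2013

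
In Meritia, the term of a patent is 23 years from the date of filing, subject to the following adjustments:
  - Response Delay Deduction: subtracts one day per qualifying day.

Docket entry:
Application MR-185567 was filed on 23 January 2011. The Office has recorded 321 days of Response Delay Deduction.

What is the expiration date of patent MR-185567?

March 8, 2033

Base term: filing date + 23 years → 23 January 2034.
Response Delay Deduction: −321 days → 8 March 2033.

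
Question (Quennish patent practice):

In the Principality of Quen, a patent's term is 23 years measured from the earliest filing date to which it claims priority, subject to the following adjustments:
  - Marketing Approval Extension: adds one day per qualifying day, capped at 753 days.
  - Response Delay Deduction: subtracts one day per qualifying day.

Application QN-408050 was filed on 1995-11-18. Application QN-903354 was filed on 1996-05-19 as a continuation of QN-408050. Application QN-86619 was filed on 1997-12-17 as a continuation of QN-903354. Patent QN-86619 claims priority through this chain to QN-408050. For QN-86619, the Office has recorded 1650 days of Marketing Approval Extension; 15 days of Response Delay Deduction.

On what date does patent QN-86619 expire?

Earliest priority filing: 18 November 1995.
Base term: 18 November 1995 + 23 years → 18 November 2018.
Marketing Approval Extension: 1650 days claimed exceeds the 753-day cap, so +753 days → 10 December 2020.
Response Delay Deduction: −15 days → 25 November 2020.

November 25, 2020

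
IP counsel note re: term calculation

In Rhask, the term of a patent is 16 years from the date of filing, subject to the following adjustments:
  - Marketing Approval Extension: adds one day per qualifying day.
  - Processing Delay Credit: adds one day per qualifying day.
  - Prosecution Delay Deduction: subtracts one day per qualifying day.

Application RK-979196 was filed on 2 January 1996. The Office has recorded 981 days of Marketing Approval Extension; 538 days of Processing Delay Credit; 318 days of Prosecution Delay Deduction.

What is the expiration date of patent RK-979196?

Base term: filing date + 16 years → 2 January 2012.
Marketing Approval Extension: +981 days → 9 September 2014.
Processing Delay Credit: +538 days → 29 February 2016.
Prosecution Delay Deduction: −318 days → 17 April 2015.

2015-04-17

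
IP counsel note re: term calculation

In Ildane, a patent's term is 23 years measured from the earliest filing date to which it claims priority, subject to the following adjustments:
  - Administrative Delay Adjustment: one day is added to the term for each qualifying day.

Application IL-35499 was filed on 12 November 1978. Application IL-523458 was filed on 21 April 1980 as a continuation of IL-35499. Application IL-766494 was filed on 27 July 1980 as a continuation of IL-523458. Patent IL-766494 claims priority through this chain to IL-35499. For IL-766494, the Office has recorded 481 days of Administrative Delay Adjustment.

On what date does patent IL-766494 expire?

2003-03-08

Earliest priority filing: 12 November 1978.
Base term: 12 November 1978 + 23 years → 12 November 2001.
Administrative Delay Adjustment: +481 days → 8 March 2003.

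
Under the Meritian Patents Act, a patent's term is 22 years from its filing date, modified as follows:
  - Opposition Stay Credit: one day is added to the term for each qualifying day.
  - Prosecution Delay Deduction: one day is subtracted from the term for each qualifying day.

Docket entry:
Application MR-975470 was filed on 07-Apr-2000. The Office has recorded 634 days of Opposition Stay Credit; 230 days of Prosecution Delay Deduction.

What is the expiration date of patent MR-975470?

Base term: filing date + 22 years → 7 April 2022.
Opposition Stay Credit: +634 days → 1 January 2024.
Prosecution Delay Deduction: −230 days → 16 May 2023.

2023-05-16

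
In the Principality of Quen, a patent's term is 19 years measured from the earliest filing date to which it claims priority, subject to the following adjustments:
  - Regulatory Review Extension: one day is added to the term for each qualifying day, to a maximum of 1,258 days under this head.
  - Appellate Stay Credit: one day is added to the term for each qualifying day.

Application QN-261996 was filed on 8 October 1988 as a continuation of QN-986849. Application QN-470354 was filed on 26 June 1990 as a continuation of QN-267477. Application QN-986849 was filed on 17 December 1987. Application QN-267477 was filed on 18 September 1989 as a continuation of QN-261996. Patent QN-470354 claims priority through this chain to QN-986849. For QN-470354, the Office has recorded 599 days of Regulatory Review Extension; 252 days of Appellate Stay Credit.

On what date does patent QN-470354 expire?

Earliest priority filing: 17 December 1987.
Base term: 17 December 1987 + 19 years → 17 December 2006.
Regulatory Review Extension: 599 days (within the 1258-day cap) → +599 days → 7 August 2008.
Appellate Stay Credit: +252 days → 16 April 2009.

April 16, 2009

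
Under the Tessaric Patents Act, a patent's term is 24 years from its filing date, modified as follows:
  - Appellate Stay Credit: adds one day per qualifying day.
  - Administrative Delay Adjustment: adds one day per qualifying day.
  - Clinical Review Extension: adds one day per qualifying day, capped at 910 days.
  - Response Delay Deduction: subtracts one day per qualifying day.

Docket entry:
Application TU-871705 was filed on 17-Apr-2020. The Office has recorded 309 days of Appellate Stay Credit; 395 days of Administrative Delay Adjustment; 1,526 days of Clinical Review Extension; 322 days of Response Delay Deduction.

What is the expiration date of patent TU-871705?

Base term: filing date + 24 years → 17 April 2044.
Appellate Stay Credit: +309 days → 20 February 2045.
Administrative Delay Adjustment: +395 days → 22 March 2046.
Clinical Review Extension: 1526 days claimed exceeds the 910-day cap, so +910 days → 17 September 2048.
Response Delay Deduction: −322 days → 31 October 2047.

October 31, 2047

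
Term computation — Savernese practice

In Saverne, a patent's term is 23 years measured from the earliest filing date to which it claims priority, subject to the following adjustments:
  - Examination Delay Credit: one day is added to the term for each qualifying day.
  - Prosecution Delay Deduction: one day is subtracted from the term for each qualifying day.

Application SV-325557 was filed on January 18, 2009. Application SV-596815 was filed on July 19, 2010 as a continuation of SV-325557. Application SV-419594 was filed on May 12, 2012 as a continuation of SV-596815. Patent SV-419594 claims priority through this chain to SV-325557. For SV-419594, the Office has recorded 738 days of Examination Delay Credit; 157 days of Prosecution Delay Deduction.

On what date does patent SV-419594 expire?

Earliest priority filing: 18 January 2009.
Base term: 18 January 2009 + 23 years → 18 January 2032.
Examination Delay Credit: +738 days → 25 January 2034.
Prosecution Delay Deduction: −157 days → 21 August 2033.

August 21, 2033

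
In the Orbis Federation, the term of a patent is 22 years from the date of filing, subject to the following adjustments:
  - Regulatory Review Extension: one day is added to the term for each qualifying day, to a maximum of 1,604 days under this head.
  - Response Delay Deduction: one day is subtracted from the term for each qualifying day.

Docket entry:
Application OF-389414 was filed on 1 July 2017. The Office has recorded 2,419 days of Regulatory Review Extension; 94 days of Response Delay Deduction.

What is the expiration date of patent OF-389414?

2043-08-19

Base term: filing date + 22 years → 1 July 2039.
Regulatory Review Extension: 2419 days claimed exceeds the 1604-day cap, so +1604 days → 21 November 2043.
Response Delay Deduction: −94 days → 19 August 2043.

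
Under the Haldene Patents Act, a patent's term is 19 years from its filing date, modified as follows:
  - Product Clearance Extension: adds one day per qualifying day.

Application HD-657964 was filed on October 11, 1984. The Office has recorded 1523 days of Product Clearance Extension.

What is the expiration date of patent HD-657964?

Base term: filing date + 19 years → 11 October 2003.
Product Clearance Extension: +1523 days → 12 December 2007.

2007-12-12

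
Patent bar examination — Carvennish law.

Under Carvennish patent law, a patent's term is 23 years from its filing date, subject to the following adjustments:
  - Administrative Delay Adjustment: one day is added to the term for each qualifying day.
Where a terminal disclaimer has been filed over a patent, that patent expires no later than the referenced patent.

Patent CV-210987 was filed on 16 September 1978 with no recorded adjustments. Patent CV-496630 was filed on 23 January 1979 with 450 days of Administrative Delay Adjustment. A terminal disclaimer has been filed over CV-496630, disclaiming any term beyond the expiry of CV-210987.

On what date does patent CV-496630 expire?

Natural term of CV-496630:
  Base: filing + 23 years → 23 January 2002.
  Administrative Delay Adjustment: +450 days → 18 April 2003.
Expiry of referenced patent CV-210987:
  Base: filing + 23 years → 16 September 2001.
Terminal disclaimer: CV-496630 expires on the earlier of 18 April 2003 and 16 September 2001.

2001-09-16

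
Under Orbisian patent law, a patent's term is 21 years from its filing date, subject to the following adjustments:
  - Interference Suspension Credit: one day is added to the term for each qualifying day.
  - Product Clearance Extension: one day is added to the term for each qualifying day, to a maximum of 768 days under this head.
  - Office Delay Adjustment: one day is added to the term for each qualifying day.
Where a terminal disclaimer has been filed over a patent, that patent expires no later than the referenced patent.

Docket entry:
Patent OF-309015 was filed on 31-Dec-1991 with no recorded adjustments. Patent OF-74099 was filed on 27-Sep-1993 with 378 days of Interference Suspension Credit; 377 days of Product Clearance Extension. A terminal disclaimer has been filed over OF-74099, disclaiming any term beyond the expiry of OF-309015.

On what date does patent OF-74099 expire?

Natural term of OF-74099:
  Base: filing + 21 years → 27 September 2014.
  Interference Suspension Credit: +378 days → 10 October 2015.
  Product Clearance Extension: 377 days (within the 768-day cap) → +377 days → 21 October 2016.
Expiry of referenced patent OF-309015:
  Base: filing + 21 years → 31 December 2012.
Terminal disclaimer: OF-74099 expires on the earlier of 21 October 2016 and 31 December 2012.

2012-12-31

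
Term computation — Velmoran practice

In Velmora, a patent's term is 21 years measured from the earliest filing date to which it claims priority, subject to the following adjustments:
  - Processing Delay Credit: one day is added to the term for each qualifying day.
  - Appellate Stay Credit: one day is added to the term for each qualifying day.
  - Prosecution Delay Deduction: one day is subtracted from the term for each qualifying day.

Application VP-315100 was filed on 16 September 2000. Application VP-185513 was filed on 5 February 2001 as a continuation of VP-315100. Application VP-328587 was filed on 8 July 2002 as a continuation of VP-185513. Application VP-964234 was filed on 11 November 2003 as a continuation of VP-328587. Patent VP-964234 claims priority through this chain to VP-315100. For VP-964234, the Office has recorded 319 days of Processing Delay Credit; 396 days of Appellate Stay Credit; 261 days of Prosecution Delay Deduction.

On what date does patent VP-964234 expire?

Earliest priority filing: 16 September 2000.
Base term: 16 September 2000 + 21 years → 16 September 2021.
Processing Delay Credit: +319 days → 1 August 2022.
Appellate Stay Credit: +396 days → 1 September 2023.
Prosecution Delay Deduction: −261 days → 14 December 2022.

2022-12-14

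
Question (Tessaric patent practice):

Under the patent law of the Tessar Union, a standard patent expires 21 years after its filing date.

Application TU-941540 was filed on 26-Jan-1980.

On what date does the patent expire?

Filing date + 21 years → 26 January 2001.

January 26, 2001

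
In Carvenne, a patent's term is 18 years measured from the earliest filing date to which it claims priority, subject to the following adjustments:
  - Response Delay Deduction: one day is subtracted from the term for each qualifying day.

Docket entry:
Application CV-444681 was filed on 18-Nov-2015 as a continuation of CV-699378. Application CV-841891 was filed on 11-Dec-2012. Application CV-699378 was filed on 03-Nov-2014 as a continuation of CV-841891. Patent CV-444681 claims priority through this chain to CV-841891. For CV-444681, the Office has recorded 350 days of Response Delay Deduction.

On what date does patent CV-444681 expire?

2029-12-26

Earliest priority filing: 11 December 2012.
Base term: 11 December 2012 + 18 years → 11 December 2030.
Response Delay Deduction: −350 days → 26 December 2029.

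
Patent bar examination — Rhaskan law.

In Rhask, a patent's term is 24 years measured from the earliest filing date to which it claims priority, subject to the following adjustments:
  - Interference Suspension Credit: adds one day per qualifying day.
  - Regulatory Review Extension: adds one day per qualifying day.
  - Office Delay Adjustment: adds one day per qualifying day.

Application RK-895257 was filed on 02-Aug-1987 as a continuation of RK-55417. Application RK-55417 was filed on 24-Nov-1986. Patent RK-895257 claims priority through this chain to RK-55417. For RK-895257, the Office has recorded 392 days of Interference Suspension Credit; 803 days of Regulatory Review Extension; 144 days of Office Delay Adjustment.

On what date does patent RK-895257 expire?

July 25, 2014

Earliest priority filing: 24 November 1986.
Base term: 24 November 1986 + 24 years → 24 November 2010.
Interference Suspension Credit: +392 days → 21 December 2011.
Regulatory Review Extension: +803 days → 3 March 2014.
Office Delay Adjustment: +144 days → 25 July 2014.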